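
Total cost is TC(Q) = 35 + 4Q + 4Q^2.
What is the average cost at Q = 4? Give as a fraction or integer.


TC(4) = 35 + 4*4 + 4*4^2
TC(4) = 35 + 16 + 64 = 115
AC = TC/Q = 115/4 = 115/4

115/4


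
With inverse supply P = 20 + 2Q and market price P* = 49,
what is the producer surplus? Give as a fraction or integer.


Minimum supply price (at Q=0): P_min = 20
Quantity supplied at P* = 49:
Q* = (49 - 20)/2 = 29/2
PS = (1/2) * Q* * (P* - P_min)
PS = (1/2) * 29/2 * (49 - 20)
PS = (1/2) * 29/2 * 29 = 841/4

841/4


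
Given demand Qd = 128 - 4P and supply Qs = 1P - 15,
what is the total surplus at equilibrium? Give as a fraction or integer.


Find equilibrium: 128 - 4P = 1P - 15
128 + 15 = 5P
P* = 143/5 = 143/5
Q* = 1*143/5 - 15 = 68/5
Inverse demand: P = 32 - Q/4, so P_max = 32
Inverse supply: P = 15 + Q/1, so P_min = 15
CS = (1/2) * 68/5 * (32 - 143/5) = 578/25
PS = (1/2) * 68/5 * (143/5 - 15) = 2312/25
TS = CS + PS = 578/25 + 2312/25 = 578/5

578/5


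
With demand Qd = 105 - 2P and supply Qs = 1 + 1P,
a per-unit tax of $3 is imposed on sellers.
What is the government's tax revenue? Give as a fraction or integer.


With tax on sellers, new supply: Qs' = 1 + 1(P - 3)
= 1P - 2
New equilibrium quantity:
Q_new = 101/3
Tax revenue = tax * Q_new = 3 * 101/3 = 101

101


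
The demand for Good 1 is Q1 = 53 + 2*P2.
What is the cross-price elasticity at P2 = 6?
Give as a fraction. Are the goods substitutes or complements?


dQ1/dP2 = 2
At P2 = 6: Q1 = 53 + 2*6 = 65
Exy = (dQ1/dP2)(P2/Q1) = 2 * 6 / 65 = 12/65
Since Exy > 0, the goods are substitutes.

12/65 (substitutes)


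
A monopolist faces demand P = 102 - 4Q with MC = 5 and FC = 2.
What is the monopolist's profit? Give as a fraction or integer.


MR = MC: 102 - 8Q = 5
Q* = 97/8
P* = 102 - 4*97/8 = 107/2
Profit = (P* - MC)*Q* - FC
= (107/2 - 5)*97/8 - 2
= 97/2*97/8 - 2
= 9409/16 - 2 = 9377/16

9377/16


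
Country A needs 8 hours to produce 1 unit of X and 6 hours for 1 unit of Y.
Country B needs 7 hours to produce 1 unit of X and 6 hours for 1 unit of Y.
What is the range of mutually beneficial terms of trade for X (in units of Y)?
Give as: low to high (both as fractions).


Opportunity cost of X for Country A = hours_X / hours_Y = 8/6 = 4/3 units of Y
Opportunity cost of X for Country B = hours_X / hours_Y = 7/6 = 7/6 units of Y
Terms of trade must be between the two opportunity costs.
Range: 7/6 to 4/3

7/6 to 4/3


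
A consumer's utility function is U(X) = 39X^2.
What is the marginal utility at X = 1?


MU = dU/dX = 39*2*X^(2-1)
MU = 78*X^1
At X = 1:
MU = 78 * 1^1
MU = 78 * 1 = 78

78


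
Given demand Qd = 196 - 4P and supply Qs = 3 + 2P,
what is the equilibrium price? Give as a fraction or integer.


At equilibrium, Qd = Qs.
196 - 4P = 3 + 2P
196 - 3 = 4P + 2P
193 = 6P
P* = 193/6 = 193/6

193/6


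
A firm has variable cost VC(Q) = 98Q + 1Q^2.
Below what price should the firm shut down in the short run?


AVC(Q) = VC(Q)/Q = 98 + 1Q
AVC is increasing in Q, so minimum AVC is at Q -> 0+.
Min AVC = 98
The firm should shut down if P < 98.

98


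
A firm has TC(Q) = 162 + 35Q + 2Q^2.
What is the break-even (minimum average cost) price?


AC(Q) = 162/Q + 35 + 2Q
To minimize: dAC/dQ = -162/Q^2 + 2 = 0
Q^2 = 162/2 = 81
Q* = 9
Min AC = 162/9 + 35 + 2*9
Min AC = 18 + 35 + 18 = 71

71


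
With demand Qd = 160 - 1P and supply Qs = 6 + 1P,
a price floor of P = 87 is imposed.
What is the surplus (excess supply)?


At P = 87:
Qd = 160 - 1*87 = 73
Qs = 6 + 1*87 = 93
Surplus = Qs - Qd = 93 - 73 = 20

20


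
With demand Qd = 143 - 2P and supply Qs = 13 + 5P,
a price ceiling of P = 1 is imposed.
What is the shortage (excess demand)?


At P = 1:
Qd = 143 - 2*1 = 141
Qs = 13 + 5*1 = 18
Shortage = Qd - Qs = 141 - 18 = 123

123


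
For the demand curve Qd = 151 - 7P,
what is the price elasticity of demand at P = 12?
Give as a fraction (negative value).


dQ/dP = -7
At P = 12: Q = 151 - 7*12 = 67
E = (dQ/dP)(P/Q) = (-7)(12/67) = -84/67

-84/67


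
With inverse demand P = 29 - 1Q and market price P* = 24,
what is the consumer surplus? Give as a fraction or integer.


Maximum willingness to pay (at Q=0): P_max = 29
Quantity demanded at P* = 24:
Q* = (29 - 24)/1 = 5
CS = (1/2) * Q* * (P_max - P*)
CS = (1/2) * 5 * (29 - 24)
CS = (1/2) * 5 * 5 = 25/2

25/2


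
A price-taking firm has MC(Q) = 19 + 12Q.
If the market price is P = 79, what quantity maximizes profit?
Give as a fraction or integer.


In perfect competition, profit is maximized where P = MC.
79 = 19 + 12Q
60 = 12Q
Q* = 60/12 = 5

5


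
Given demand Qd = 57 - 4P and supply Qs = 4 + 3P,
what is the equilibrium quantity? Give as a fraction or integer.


First find equilibrium price:
57 - 4P = 4 + 3P
P* = 53/7 = 53/7
Then substitute into demand:
Q* = 57 - 4 * 53/7 = 187/7

187/7


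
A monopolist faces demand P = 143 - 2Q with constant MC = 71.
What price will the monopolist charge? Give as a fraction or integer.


MR = 143 - 4Q
Set MR = MC: 143 - 4Q = 71
Q* = 18
Substitute into demand:
P* = 143 - 2*18 = 107

107


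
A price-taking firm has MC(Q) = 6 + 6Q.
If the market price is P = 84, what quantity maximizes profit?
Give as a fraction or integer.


In perfect competition, profit is maximized where P = MC.
84 = 6 + 6Q
78 = 6Q
Q* = 78/6 = 13

13


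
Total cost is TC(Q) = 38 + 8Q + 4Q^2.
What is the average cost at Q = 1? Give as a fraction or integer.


TC(1) = 38 + 8*1 + 4*1^2
TC(1) = 38 + 8 + 4 = 50
AC = TC/Q = 50/1 = 50

50


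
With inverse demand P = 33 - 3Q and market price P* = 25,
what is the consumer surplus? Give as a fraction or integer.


Maximum willingness to pay (at Q=0): P_max = 33
Quantity demanded at P* = 25:
Q* = (33 - 25)/3 = 8/3
CS = (1/2) * Q* * (P_max - P*)
CS = (1/2) * 8/3 * (33 - 25)
CS = (1/2) * 8/3 * 8 = 32/3

32/3


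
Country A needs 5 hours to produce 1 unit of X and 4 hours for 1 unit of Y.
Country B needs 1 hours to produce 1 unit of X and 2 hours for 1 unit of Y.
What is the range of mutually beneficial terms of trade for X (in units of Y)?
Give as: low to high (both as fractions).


Opportunity cost of X for Country A = hours_X / hours_Y = 5/4 = 5/4 units of Y
Opportunity cost of X for Country B = hours_X / hours_Y = 1/2 = 1/2 units of Y
Terms of trade must be between the two opportunity costs.
Range: 1/2 to 5/4

1/2 to 5/4


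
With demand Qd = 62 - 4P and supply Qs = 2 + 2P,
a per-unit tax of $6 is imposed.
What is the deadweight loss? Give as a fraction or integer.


Pre-tax equilibrium quantity: Q* = 22
Post-tax equilibrium quantity: Q_tax = 14
Reduction in quantity: Q* - Q_tax = 8
DWL = (1/2) * tax * (Q* - Q_tax)
DWL = (1/2) * 6 * 8 = 24

24


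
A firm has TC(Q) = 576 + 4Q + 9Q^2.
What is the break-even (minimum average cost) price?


AC(Q) = 576/Q + 4 + 9Q
To minimize: dAC/dQ = -576/Q^2 + 9 = 0
Q^2 = 576/9 = 64
Q* = 8
Min AC = 576/8 + 4 + 9*8
Min AC = 72 + 4 + 72 = 148

148


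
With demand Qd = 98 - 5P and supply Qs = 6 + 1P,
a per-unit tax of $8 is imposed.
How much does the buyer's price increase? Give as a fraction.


With a per-unit tax, the buyer's price increase depends on relative slopes.
Supply slope: d = 1, Demand slope: b = 5
Buyer's price increase = d * tax / (b + d)
= 1 * 8 / (5 + 1)
= 8 / 6 = 4/3

4/3


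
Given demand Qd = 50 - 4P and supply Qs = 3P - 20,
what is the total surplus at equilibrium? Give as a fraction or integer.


Find equilibrium: 50 - 4P = 3P - 20
50 + 20 = 7P
P* = 70/7 = 10
Q* = 3*10 - 20 = 10
Inverse demand: P = 25/2 - Q/4, so P_max = 25/2
Inverse supply: P = 20/3 + Q/3, so P_min = 20/3
CS = (1/2) * 10 * (25/2 - 10) = 25/2
PS = (1/2) * 10 * (10 - 20/3) = 50/3
TS = CS + PS = 25/2 + 50/3 = 175/6

175/6


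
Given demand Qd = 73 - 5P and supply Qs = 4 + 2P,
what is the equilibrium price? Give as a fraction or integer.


At equilibrium, Qd = Qs.
73 - 5P = 4 + 2P
73 - 4 = 5P + 2P
69 = 7P
P* = 69/7 = 69/7

69/7


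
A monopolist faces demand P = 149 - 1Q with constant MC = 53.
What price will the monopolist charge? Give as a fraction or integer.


MR = 149 - 2Q
Set MR = MC: 149 - 2Q = 53
Q* = 48
Substitute into demand:
P* = 149 - 1*48 = 101

101


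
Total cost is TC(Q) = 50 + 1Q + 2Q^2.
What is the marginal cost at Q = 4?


MC = dTC/dQ = 1 + 2*2*Q
At Q = 4:
MC = 1 + 4*4
MC = 1 + 16 = 17

17


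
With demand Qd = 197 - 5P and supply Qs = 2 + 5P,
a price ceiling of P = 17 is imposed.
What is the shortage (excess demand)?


At P = 17:
Qd = 197 - 5*17 = 112
Qs = 2 + 5*17 = 87
Shortage = Qd - Qs = 112 - 87 = 25

25


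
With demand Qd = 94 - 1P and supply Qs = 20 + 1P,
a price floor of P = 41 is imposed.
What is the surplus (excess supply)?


At P = 41:
Qd = 94 - 1*41 = 53
Qs = 20 + 1*41 = 61
Surplus = Qs - Qd = 61 - 53 = 8

8


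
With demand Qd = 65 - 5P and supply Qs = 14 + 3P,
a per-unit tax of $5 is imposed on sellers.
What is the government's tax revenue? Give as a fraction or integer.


With tax on sellers, new supply: Qs' = 14 + 3(P - 5)
= 3P - 1
New equilibrium quantity:
Q_new = 95/4
Tax revenue = tax * Q_new = 5 * 95/4 = 475/4

475/4


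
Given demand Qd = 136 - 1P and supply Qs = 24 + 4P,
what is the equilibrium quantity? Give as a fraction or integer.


First find equilibrium price:
136 - 1P = 24 + 4P
P* = 112/5 = 112/5
Then substitute into demand:
Q* = 136 - 1 * 112/5 = 568/5

568/5


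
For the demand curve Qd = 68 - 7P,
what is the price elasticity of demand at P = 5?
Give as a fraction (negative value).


dQ/dP = -7
At P = 5: Q = 68 - 7*5 = 33
E = (dQ/dP)(P/Q) = (-7)(5/33) = -35/33

-35/33


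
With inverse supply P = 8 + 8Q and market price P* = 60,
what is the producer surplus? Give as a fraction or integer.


Minimum supply price (at Q=0): P_min = 8
Quantity supplied at P* = 60:
Q* = (60 - 8)/8 = 13/2
PS = (1/2) * Q* * (P* - P_min)
PS = (1/2) * 13/2 * (60 - 8)
PS = (1/2) * 13/2 * 52 = 169

169


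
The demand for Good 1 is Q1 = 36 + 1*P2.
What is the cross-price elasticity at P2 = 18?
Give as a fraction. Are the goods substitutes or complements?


dQ1/dP2 = 1
At P2 = 18: Q1 = 36 + 1*18 = 54
Exy = (dQ1/dP2)(P2/Q1) = 1 * 18 / 54 = 1/3
Since Exy > 0, the goods are substitutes.

1/3 (substitutes)


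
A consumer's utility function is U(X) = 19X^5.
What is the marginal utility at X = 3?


MU = dU/dX = 19*5*X^(5-1)
MU = 95*X^4
At X = 3:
MU = 95 * 3^4
MU = 95 * 81 = 7695

7695


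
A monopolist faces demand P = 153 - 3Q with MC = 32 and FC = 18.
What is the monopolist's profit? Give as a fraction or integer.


MR = MC: 153 - 6Q = 32
Q* = 121/6
P* = 153 - 3*121/6 = 185/2
Profit = (P* - MC)*Q* - FC
= (185/2 - 32)*121/6 - 18
= 121/2*121/6 - 18
= 14641/12 - 18 = 14425/12

14425/12


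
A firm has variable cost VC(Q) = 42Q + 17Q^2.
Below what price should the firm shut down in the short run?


AVC(Q) = VC(Q)/Q = 42 + 17Q
AVC is increasing in Q, so minimum AVC is at Q -> 0+.
Min AVC = 42
The firm should shut down if P < 42.

42


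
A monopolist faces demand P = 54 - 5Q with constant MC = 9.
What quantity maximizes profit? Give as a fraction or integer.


TR = P*Q = (54 - 5Q)Q = 54Q - 5Q^2
MR = dTR/dQ = 54 - 10Q
Set MR = MC:
54 - 10Q = 9
45 = 10Q
Q* = 45/10 = 9/2

9/2


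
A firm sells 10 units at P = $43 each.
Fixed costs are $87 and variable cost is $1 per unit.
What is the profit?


Total Revenue = P * Q = 43 * 10 = $430
Total Cost = FC + VC*Q = 87 + 1*10 = $97
Profit = TR - TC = 430 - 97 = $333

$333


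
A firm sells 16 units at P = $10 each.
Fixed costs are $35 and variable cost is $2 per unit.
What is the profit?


Total Revenue = P * Q = 10 * 16 = $160
Total Cost = FC + VC*Q = 35 + 2*16 = $67
Profit = TR - TC = 160 - 67 = $93

$93


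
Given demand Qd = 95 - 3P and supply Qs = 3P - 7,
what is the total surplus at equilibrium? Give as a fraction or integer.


Find equilibrium: 95 - 3P = 3P - 7
95 + 7 = 6P
P* = 102/6 = 17
Q* = 3*17 - 7 = 44
Inverse demand: P = 95/3 - Q/3, so P_max = 95/3
Inverse supply: P = 7/3 + Q/3, so P_min = 7/3
CS = (1/2) * 44 * (95/3 - 17) = 968/3
PS = (1/2) * 44 * (17 - 7/3) = 968/3
TS = CS + PS = 968/3 + 968/3 = 1936/3

1936/3


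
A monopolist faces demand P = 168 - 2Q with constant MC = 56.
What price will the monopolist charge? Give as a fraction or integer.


MR = 168 - 4Q
Set MR = MC: 168 - 4Q = 56
Q* = 28
Substitute into demand:
P* = 168 - 2*28 = 112

112


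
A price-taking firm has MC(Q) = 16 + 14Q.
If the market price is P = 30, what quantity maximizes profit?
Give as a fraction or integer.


In perfect competition, profit is maximized where P = MC.
30 = 16 + 14Q
14 = 14Q
Q* = 14/14 = 1

1


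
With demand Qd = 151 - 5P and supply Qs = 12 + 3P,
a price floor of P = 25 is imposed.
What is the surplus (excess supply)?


At P = 25:
Qd = 151 - 5*25 = 26
Qs = 12 + 3*25 = 87
Surplus = Qs - Qd = 87 - 26 = 61

61


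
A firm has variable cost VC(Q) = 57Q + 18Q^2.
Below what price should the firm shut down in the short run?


AVC(Q) = VC(Q)/Q = 57 + 18Q
AVC is increasing in Q, so minimum AVC is at Q -> 0+.
Min AVC = 57
The firm should shut down if P < 57.

57


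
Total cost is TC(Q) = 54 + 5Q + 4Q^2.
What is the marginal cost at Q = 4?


MC = dTC/dQ = 5 + 2*4*Q
At Q = 4:
MC = 5 + 8*4
MC = 5 + 32 = 37

37


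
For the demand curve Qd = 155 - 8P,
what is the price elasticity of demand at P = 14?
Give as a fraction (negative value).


dQ/dP = -8
At P = 14: Q = 155 - 8*14 = 43
E = (dQ/dP)(P/Q) = (-8)(14/43) = -112/43

-112/43


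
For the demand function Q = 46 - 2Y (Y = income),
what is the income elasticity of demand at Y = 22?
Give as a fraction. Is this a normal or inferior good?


dQ/dY = -2
At Y = 22: Q = 46 - 2*22 = 2
Ey = (dQ/dY)(Y/Q) = -2 * 22 / 2 = -22
Since Ey < 0, this is a inferior good.

-22 (inferior good)


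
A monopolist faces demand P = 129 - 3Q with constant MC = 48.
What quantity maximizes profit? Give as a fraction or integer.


TR = P*Q = (129 - 3Q)Q = 129Q - 3Q^2
MR = dTR/dQ = 129 - 6Q
Set MR = MC:
129 - 6Q = 48
81 = 6Q
Q* = 81/6 = 27/2

27/2


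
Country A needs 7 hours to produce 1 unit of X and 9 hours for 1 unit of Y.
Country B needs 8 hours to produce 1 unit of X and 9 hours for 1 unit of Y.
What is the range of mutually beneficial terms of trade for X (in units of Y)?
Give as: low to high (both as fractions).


Opportunity cost of X for Country A = hours_X / hours_Y = 7/9 = 7/9 units of Y
Opportunity cost of X for Country B = hours_X / hours_Y = 8/9 = 8/9 units of Y
Terms of trade must be between the two opportunity costs.
Range: 7/9 to 8/9

7/9 to 8/9


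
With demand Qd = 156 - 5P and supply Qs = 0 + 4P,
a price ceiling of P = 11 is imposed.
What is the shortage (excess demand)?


At P = 11:
Qd = 156 - 5*11 = 101
Qs = 0 + 4*11 = 44
Shortage = Qd - Qs = 101 - 44 = 57

57


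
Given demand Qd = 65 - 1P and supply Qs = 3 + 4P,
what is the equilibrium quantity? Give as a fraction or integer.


First find equilibrium price:
65 - 1P = 3 + 4P
P* = 62/5 = 62/5
Then substitute into demand:
Q* = 65 - 1 * 62/5 = 263/5

263/5


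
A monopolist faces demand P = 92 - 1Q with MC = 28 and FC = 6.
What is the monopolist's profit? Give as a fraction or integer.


MR = MC: 92 - 2Q = 28
Q* = 32
P* = 92 - 1*32 = 60
Profit = (P* - MC)*Q* - FC
= (60 - 28)*32 - 6
= 32*32 - 6
= 1024 - 6 = 1018

1018


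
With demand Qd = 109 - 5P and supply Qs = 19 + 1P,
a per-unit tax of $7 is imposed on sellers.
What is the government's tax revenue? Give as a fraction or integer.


With tax on sellers, new supply: Qs' = 19 + 1(P - 7)
= 12 + 1P
New equilibrium quantity:
Q_new = 169/6
Tax revenue = tax * Q_new = 7 * 169/6 = 1183/6

1183/6


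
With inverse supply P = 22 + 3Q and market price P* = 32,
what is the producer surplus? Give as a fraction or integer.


Minimum supply price (at Q=0): P_min = 22
Quantity supplied at P* = 32:
Q* = (32 - 22)/3 = 10/3
PS = (1/2) * Q* * (P* - P_min)
PS = (1/2) * 10/3 * (32 - 22)
PS = (1/2) * 10/3 * 10 = 50/3

50/3


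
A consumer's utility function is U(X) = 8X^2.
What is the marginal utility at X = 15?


MU = dU/dX = 8*2*X^(2-1)
MU = 16*X^1
At X = 15:
MU = 16 * 15^1
MU = 16 * 15 = 240

240


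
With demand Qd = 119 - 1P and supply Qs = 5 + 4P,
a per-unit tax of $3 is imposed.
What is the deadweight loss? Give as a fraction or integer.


Pre-tax equilibrium quantity: Q* = 481/5
Post-tax equilibrium quantity: Q_tax = 469/5
Reduction in quantity: Q* - Q_tax = 12/5
DWL = (1/2) * tax * (Q* - Q_tax)
DWL = (1/2) * 3 * 12/5 = 18/5

18/5


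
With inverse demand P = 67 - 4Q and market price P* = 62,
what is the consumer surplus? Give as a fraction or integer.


Maximum willingness to pay (at Q=0): P_max = 67
Quantity demanded at P* = 62:
Q* = (67 - 62)/4 = 5/4
CS = (1/2) * Q* * (P_max - P*)
CS = (1/2) * 5/4 * (67 - 62)
CS = (1/2) * 5/4 * 5 = 25/8

25/8


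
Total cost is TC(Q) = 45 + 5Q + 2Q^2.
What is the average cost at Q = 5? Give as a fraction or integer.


TC(5) = 45 + 5*5 + 2*5^2
TC(5) = 45 + 25 + 50 = 120
AC = TC/Q = 120/5 = 24

24


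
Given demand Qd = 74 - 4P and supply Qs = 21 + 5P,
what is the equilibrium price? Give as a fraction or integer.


At equilibrium, Qd = Qs.
74 - 4P = 21 + 5P
74 - 21 = 4P + 5P
53 = 9P
P* = 53/9 = 53/9

53/9


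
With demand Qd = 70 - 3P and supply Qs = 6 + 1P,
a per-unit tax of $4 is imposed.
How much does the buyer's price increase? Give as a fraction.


With a per-unit tax, the buyer's price increase depends on relative slopes.
Supply slope: d = 1, Demand slope: b = 3
Buyer's price increase = d * tax / (b + d)
= 1 * 4 / (3 + 1)
= 4 / 4 = 1

1


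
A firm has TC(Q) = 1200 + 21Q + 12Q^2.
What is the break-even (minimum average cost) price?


AC(Q) = 1200/Q + 21 + 12Q
To minimize: dAC/dQ = -1200/Q^2 + 12 = 0
Q^2 = 1200/12 = 100
Q* = 10
Min AC = 1200/10 + 21 + 12*10
Min AC = 120 + 21 + 120 = 261

261


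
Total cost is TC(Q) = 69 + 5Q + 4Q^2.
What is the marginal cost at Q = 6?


MC = dTC/dQ = 5 + 2*4*Q
At Q = 6:
MC = 5 + 8*6
MC = 5 + 48 = 53

53


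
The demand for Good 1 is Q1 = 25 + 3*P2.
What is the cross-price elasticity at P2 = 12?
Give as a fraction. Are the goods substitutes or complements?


dQ1/dP2 = 3
At P2 = 12: Q1 = 25 + 3*12 = 61
Exy = (dQ1/dP2)(P2/Q1) = 3 * 12 / 61 = 36/61
Since Exy > 0, the goods are substitutes.

36/61 (substitutes)


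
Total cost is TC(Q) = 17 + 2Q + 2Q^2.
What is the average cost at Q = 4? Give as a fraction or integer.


TC(4) = 17 + 2*4 + 2*4^2
TC(4) = 17 + 8 + 32 = 57
AC = TC/Q = 57/4 = 57/4

57/4


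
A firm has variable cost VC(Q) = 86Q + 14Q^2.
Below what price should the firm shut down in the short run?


AVC(Q) = VC(Q)/Q = 86 + 14Q
AVC is increasing in Q, so minimum AVC is at Q -> 0+.
Min AVC = 86
The firm should shut down if P < 86.

86


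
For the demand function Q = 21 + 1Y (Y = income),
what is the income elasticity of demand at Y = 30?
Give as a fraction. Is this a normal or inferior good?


dQ/dY = 1
At Y = 30: Q = 21 + 1*30 = 51
Ey = (dQ/dY)(Y/Q) = 1 * 30 / 51 = 10/17
Since Ey > 0, this is a normal good.

10/17 (normal good)


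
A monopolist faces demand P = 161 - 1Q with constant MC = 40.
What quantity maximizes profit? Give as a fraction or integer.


TR = P*Q = (161 - 1Q)Q = 161Q - 1Q^2
MR = dTR/dQ = 161 - 2Q
Set MR = MC:
161 - 2Q = 40
121 = 2Q
Q* = 121/2 = 121/2

121/2


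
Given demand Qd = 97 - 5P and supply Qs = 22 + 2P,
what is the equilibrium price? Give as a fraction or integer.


At equilibrium, Qd = Qs.
97 - 5P = 22 + 2P
97 - 22 = 5P + 2P
75 = 7P
P* = 75/7 = 75/7

75/7


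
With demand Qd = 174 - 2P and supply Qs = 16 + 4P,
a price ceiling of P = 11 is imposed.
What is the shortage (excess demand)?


At P = 11:
Qd = 174 - 2*11 = 152
Qs = 16 + 4*11 = 60
Shortage = Qd - Qs = 152 - 60 = 92

92


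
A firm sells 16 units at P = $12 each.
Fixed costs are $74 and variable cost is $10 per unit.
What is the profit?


Total Revenue = P * Q = 12 * 16 = $192
Total Cost = FC + VC*Q = 74 + 10*16 = $234
Profit = TR - TC = 192 - 234 = $-42

$-42


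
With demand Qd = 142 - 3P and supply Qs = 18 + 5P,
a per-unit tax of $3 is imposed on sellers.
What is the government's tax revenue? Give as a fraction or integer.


With tax on sellers, new supply: Qs' = 18 + 5(P - 3)
= 3 + 5P
New equilibrium quantity:
Q_new = 719/8
Tax revenue = tax * Q_new = 3 * 719/8 = 2157/8

2157/8


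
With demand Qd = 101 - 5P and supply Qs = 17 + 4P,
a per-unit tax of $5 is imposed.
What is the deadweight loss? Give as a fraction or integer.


Pre-tax equilibrium quantity: Q* = 163/3
Post-tax equilibrium quantity: Q_tax = 389/9
Reduction in quantity: Q* - Q_tax = 100/9
DWL = (1/2) * tax * (Q* - Q_tax)
DWL = (1/2) * 5 * 100/9 = 250/9

250/9


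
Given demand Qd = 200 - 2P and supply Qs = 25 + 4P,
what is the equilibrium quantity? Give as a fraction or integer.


First find equilibrium price:
200 - 2P = 25 + 4P
P* = 175/6 = 175/6
Then substitute into demand:
Q* = 200 - 2 * 175/6 = 425/3

425/3


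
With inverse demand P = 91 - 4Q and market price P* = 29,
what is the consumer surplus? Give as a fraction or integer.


Maximum willingness to pay (at Q=0): P_max = 91
Quantity demanded at P* = 29:
Q* = (91 - 29)/4 = 31/2
CS = (1/2) * Q* * (P_max - P*)
CS = (1/2) * 31/2 * (91 - 29)
CS = (1/2) * 31/2 * 62 = 961/2

961/2


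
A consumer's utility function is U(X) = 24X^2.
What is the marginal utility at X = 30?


MU = dU/dX = 24*2*X^(2-1)
MU = 48*X^1
At X = 30:
MU = 48 * 30^1
MU = 48 * 30 = 1440

1440


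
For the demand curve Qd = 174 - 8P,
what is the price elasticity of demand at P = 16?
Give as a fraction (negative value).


dQ/dP = -8
At P = 16: Q = 174 - 8*16 = 46
E = (dQ/dP)(P/Q) = (-8)(16/46) = -64/23

-64/23


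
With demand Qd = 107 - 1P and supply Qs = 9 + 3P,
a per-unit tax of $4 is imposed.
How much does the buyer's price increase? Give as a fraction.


With a per-unit tax, the buyer's price increase depends on relative slopes.
Supply slope: d = 3, Demand slope: b = 1
Buyer's price increase = d * tax / (b + d)
= 3 * 4 / (1 + 3)
= 12 / 4 = 3

3


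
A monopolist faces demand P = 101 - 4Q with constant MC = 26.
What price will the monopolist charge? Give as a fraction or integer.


MR = 101 - 8Q
Set MR = MC: 101 - 8Q = 26
Q* = 75/8
Substitute into demand:
P* = 101 - 4*75/8 = 127/2

127/2


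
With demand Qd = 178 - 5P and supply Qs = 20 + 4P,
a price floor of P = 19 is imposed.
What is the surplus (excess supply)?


At P = 19:
Qd = 178 - 5*19 = 83
Qs = 20 + 4*19 = 96
Surplus = Qs - Qd = 96 - 83 = 13

13


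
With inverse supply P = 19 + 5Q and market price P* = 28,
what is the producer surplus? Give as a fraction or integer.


Minimum supply price (at Q=0): P_min = 19
Quantity supplied at P* = 28:
Q* = (28 - 19)/5 = 9/5
PS = (1/2) * Q* * (P* - P_min)
PS = (1/2) * 9/5 * (28 - 19)
PS = (1/2) * 9/5 * 9 = 81/10

81/10


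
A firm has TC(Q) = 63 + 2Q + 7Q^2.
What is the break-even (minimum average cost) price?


AC(Q) = 63/Q + 2 + 7Q
To minimize: dAC/dQ = -63/Q^2 + 7 = 0
Q^2 = 63/7 = 9
Q* = 3
Min AC = 63/3 + 2 + 7*3
Min AC = 21 + 2 + 21 = 44

44


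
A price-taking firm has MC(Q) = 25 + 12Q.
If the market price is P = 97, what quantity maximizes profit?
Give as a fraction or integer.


In perfect competition, profit is maximized where P = MC.
97 = 25 + 12Q
72 = 12Q
Q* = 72/12 = 6

6


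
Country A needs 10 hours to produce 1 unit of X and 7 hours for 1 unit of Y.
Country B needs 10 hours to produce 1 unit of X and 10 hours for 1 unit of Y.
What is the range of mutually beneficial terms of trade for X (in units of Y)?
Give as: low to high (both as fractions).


Opportunity cost of X for Country A = hours_X / hours_Y = 10/7 = 10/7 units of Y
Opportunity cost of X for Country B = hours_X / hours_Y = 10/10 = 1 units of Y
Terms of trade must be between the two opportunity costs.
Range: 1 to 10/7

1 to 10/7


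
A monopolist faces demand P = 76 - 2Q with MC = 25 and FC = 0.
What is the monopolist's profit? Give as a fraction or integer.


MR = MC: 76 - 4Q = 25
Q* = 51/4
P* = 76 - 2*51/4 = 101/2
Profit = (P* - MC)*Q* - FC
= (101/2 - 25)*51/4 - 0
= 51/2*51/4 - 0
= 2601/8 - 0 = 2601/8

2601/8


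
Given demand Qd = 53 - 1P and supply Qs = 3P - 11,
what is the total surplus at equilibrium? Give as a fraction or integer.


Find equilibrium: 53 - 1P = 3P - 11
53 + 11 = 4P
P* = 64/4 = 16
Q* = 3*16 - 11 = 37
Inverse demand: P = 53 - Q/1, so P_max = 53
Inverse supply: P = 11/3 + Q/3, so P_min = 11/3
CS = (1/2) * 37 * (53 - 16) = 1369/2
PS = (1/2) * 37 * (16 - 11/3) = 1369/6
TS = CS + PS = 1369/2 + 1369/6 = 2738/3

2738/3


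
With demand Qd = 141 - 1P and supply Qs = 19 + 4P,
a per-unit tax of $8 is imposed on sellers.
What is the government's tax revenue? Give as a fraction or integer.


With tax on sellers, new supply: Qs' = 19 + 4(P - 8)
= 4P - 13
New equilibrium quantity:
Q_new = 551/5
Tax revenue = tax * Q_new = 8 * 551/5 = 4408/5

4408/5


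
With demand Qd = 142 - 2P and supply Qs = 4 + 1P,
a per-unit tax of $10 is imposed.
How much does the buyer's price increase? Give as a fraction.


With a per-unit tax, the buyer's price increase depends on relative slopes.
Supply slope: d = 1, Demand slope: b = 2
Buyer's price increase = d * tax / (b + d)
= 1 * 10 / (2 + 1)
= 10 / 3 = 10/3

10/3


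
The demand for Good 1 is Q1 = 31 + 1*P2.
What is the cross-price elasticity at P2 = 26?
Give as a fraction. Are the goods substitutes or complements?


dQ1/dP2 = 1
At P2 = 26: Q1 = 31 + 1*26 = 57
Exy = (dQ1/dP2)(P2/Q1) = 1 * 26 / 57 = 26/57
Since Exy > 0, the goods are substitutes.

26/57 (substitutes)


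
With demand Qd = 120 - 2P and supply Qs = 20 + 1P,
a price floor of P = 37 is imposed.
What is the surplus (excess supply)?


At P = 37:
Qd = 120 - 2*37 = 46
Qs = 20 + 1*37 = 57
Surplus = Qs - Qd = 57 - 46 = 11

11


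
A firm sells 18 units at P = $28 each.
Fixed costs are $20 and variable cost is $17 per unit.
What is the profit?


Total Revenue = P * Q = 28 * 18 = $504
Total Cost = FC + VC*Q = 20 + 17*18 = $326
Profit = TR - TC = 504 - 326 = $178

$178


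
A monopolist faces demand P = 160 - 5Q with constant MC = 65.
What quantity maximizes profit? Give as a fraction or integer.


TR = P*Q = (160 - 5Q)Q = 160Q - 5Q^2
MR = dTR/dQ = 160 - 10Q
Set MR = MC:
160 - 10Q = 65
95 = 10Q
Q* = 95/10 = 19/2

19/2


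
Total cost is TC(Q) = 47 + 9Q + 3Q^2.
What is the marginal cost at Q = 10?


MC = dTC/dQ = 9 + 2*3*Q
At Q = 10:
MC = 9 + 6*10
MC = 9 + 60 = 69

69


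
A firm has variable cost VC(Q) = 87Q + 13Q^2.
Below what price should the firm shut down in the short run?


AVC(Q) = VC(Q)/Q = 87 + 13Q
AVC is increasing in Q, so minimum AVC is at Q -> 0+.
Min AVC = 87
The firm should shut down if P < 87.

87


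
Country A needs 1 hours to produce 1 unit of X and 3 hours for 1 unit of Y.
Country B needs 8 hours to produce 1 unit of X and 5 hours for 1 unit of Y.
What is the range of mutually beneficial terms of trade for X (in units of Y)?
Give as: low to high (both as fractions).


Opportunity cost of X for Country A = hours_X / hours_Y = 1/3 = 1/3 units of Y
Opportunity cost of X for Country B = hours_X / hours_Y = 8/5 = 8/5 units of Y
Terms of trade must be between the two opportunity costs.
Range: 1/3 to 8/5

1/3 to 8/5


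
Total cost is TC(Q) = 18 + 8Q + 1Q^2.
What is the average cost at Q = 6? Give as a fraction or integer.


TC(6) = 18 + 8*6 + 1*6^2
TC(6) = 18 + 48 + 36 = 102
AC = TC/Q = 102/6 = 17

17


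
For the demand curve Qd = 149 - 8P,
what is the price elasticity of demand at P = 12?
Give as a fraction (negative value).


dQ/dP = -8
At P = 12: Q = 149 - 8*12 = 53
E = (dQ/dP)(P/Q) = (-8)(12/53) = -96/53

-96/53


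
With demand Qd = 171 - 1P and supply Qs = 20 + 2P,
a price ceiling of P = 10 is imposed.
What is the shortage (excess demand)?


At P = 10:
Qd = 171 - 1*10 = 161
Qs = 20 + 2*10 = 40
Shortage = Qd - Qs = 161 - 40 = 121

121


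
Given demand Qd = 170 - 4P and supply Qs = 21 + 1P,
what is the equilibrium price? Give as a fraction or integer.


At equilibrium, Qd = Qs.
170 - 4P = 21 + 1P
170 - 21 = 4P + 1P
149 = 5P
P* = 149/5 = 149/5

149/5


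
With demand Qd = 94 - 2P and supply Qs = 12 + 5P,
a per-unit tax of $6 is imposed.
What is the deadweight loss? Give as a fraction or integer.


Pre-tax equilibrium quantity: Q* = 494/7
Post-tax equilibrium quantity: Q_tax = 62
Reduction in quantity: Q* - Q_tax = 60/7
DWL = (1/2) * tax * (Q* - Q_tax)
DWL = (1/2) * 6 * 60/7 = 180/7

180/7


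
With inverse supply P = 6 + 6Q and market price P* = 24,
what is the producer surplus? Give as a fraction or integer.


Minimum supply price (at Q=0): P_min = 6
Quantity supplied at P* = 24:
Q* = (24 - 6)/6 = 3
PS = (1/2) * Q* * (P* - P_min)
PS = (1/2) * 3 * (24 - 6)
PS = (1/2) * 3 * 18 = 27

27


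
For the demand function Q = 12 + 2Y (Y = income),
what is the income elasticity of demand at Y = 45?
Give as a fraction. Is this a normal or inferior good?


dQ/dY = 2
At Y = 45: Q = 12 + 2*45 = 102
Ey = (dQ/dY)(Y/Q) = 2 * 45 / 102 = 15/17
Since Ey > 0, this is a normal good.

15/17 (normal good)


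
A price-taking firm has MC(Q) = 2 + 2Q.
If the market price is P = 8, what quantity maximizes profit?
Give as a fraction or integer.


In perfect competition, profit is maximized where P = MC.
8 = 2 + 2Q
6 = 2Q
Q* = 6/2 = 3

3


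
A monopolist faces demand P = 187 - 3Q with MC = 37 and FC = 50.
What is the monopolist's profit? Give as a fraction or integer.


MR = MC: 187 - 6Q = 37
Q* = 25
P* = 187 - 3*25 = 112
Profit = (P* - MC)*Q* - FC
= (112 - 37)*25 - 50
= 75*25 - 50
= 1875 - 50 = 1825

1825


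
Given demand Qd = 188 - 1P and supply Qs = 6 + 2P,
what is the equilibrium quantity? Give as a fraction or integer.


First find equilibrium price:
188 - 1P = 6 + 2P
P* = 182/3 = 182/3
Then substitute into demand:
Q* = 188 - 1 * 182/3 = 382/3

382/3


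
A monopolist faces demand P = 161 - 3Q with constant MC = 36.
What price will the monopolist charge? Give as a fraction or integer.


MR = 161 - 6Q
Set MR = MC: 161 - 6Q = 36
Q* = 125/6
Substitute into demand:
P* = 161 - 3*125/6 = 197/2

197/2


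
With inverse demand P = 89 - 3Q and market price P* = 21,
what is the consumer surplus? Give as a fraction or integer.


Maximum willingness to pay (at Q=0): P_max = 89
Quantity demanded at P* = 21:
Q* = (89 - 21)/3 = 68/3
CS = (1/2) * Q* * (P_max - P*)
CS = (1/2) * 68/3 * (89 - 21)
CS = (1/2) * 68/3 * 68 = 2312/3

2312/3


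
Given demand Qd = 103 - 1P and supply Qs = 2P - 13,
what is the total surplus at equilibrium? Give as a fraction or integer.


Find equilibrium: 103 - 1P = 2P - 13
103 + 13 = 3P
P* = 116/3 = 116/3
Q* = 2*116/3 - 13 = 193/3
Inverse demand: P = 103 - Q/1, so P_max = 103
Inverse supply: P = 13/2 + Q/2, so P_min = 13/2
CS = (1/2) * 193/3 * (103 - 116/3) = 37249/18
PS = (1/2) * 193/3 * (116/3 - 13/2) = 37249/36
TS = CS + PS = 37249/18 + 37249/36 = 37249/12

37249/12


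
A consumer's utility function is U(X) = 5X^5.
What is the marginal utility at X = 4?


MU = dU/dX = 5*5*X^(5-1)
MU = 25*X^4
At X = 4:
MU = 25 * 4^4
MU = 25 * 256 = 6400

6400


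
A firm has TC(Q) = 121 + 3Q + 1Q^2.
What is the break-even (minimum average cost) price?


AC(Q) = 121/Q + 3 + 1Q
To minimize: dAC/dQ = -121/Q^2 + 1 = 0
Q^2 = 121/1 = 121
Q* = 11
Min AC = 121/11 + 3 + 1*11
Min AC = 11 + 3 + 11 = 25

25


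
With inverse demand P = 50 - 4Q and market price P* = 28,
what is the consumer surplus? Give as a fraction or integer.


Maximum willingness to pay (at Q=0): P_max = 50
Quantity demanded at P* = 28:
Q* = (50 - 28)/4 = 11/2
CS = (1/2) * Q* * (P_max - P*)
CS = (1/2) * 11/2 * (50 - 28)
CS = (1/2) * 11/2 * 22 = 121/2

121/2


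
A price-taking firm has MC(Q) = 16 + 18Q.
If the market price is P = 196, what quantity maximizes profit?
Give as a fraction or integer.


In perfect competition, profit is maximized where P = MC.
196 = 16 + 18Q
180 = 18Q
Q* = 180/18 = 10

10


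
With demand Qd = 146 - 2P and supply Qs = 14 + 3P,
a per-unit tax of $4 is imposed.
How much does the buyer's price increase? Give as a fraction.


With a per-unit tax, the buyer's price increase depends on relative slopes.
Supply slope: d = 3, Demand slope: b = 2
Buyer's price increase = d * tax / (b + d)
= 3 * 4 / (2 + 3)
= 12 / 5 = 12/5

12/5


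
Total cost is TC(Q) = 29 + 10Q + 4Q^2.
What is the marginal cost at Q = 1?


MC = dTC/dQ = 10 + 2*4*Q
At Q = 1:
MC = 10 + 8*1
MC = 10 + 8 = 18

18


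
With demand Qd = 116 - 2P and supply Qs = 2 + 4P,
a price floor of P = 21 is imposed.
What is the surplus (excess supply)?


At P = 21:
Qd = 116 - 2*21 = 74
Qs = 2 + 4*21 = 86
Surplus = Qs - Qd = 86 - 74 = 12

12


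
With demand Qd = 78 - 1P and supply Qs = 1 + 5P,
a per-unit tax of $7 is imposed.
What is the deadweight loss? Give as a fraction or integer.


Pre-tax equilibrium quantity: Q* = 391/6
Post-tax equilibrium quantity: Q_tax = 178/3
Reduction in quantity: Q* - Q_tax = 35/6
DWL = (1/2) * tax * (Q* - Q_tax)
DWL = (1/2) * 7 * 35/6 = 245/12

245/12


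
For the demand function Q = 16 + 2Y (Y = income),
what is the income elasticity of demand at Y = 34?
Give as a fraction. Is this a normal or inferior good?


dQ/dY = 2
At Y = 34: Q = 16 + 2*34 = 84
Ey = (dQ/dY)(Y/Q) = 2 * 34 / 84 = 17/21
Since Ey > 0, this is a normal good.

17/21 (normal good)


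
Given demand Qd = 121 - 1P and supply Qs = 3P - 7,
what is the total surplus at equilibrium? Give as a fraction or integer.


Find equilibrium: 121 - 1P = 3P - 7
121 + 7 = 4P
P* = 128/4 = 32
Q* = 3*32 - 7 = 89
Inverse demand: P = 121 - Q/1, so P_max = 121
Inverse supply: P = 7/3 + Q/3, so P_min = 7/3
CS = (1/2) * 89 * (121 - 32) = 7921/2
PS = (1/2) * 89 * (32 - 7/3) = 7921/6
TS = CS + PS = 7921/2 + 7921/6 = 15842/3

15842/3


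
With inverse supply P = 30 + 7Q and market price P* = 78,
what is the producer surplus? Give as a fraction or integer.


Minimum supply price (at Q=0): P_min = 30
Quantity supplied at P* = 78:
Q* = (78 - 30)/7 = 48/7
PS = (1/2) * Q* * (P* - P_min)
PS = (1/2) * 48/7 * (78 - 30)
PS = (1/2) * 48/7 * 48 = 1152/7

1152/7


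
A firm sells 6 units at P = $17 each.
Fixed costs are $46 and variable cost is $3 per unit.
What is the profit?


Total Revenue = P * Q = 17 * 6 = $102
Total Cost = FC + VC*Q = 46 + 3*6 = $64
Profit = TR - TC = 102 - 64 = $38

$38


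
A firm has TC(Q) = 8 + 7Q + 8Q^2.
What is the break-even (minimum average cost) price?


AC(Q) = 8/Q + 7 + 8Q
To minimize: dAC/dQ = -8/Q^2 + 8 = 0
Q^2 = 8/8 = 1
Q* = 1
Min AC = 8/1 + 7 + 8*1
Min AC = 8 + 7 + 8 = 23

23


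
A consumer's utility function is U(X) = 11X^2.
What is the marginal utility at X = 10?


MU = dU/dX = 11*2*X^(2-1)
MU = 22*X^1
At X = 10:
MU = 22 * 10^1
MU = 22 * 10 = 220

220


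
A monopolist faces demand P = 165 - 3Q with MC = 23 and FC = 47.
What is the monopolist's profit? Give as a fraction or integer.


MR = MC: 165 - 6Q = 23
Q* = 71/3
P* = 165 - 3*71/3 = 94
Profit = (P* - MC)*Q* - FC
= (94 - 23)*71/3 - 47
= 71*71/3 - 47
= 5041/3 - 47 = 4900/3

4900/3


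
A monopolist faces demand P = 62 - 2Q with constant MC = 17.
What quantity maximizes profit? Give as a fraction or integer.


TR = P*Q = (62 - 2Q)Q = 62Q - 2Q^2
MR = dTR/dQ = 62 - 4Q
Set MR = MC:
62 - 4Q = 17
45 = 4Q
Q* = 45/4 = 45/4

45/4


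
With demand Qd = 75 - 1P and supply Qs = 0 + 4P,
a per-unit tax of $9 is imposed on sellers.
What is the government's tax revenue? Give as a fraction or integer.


With tax on sellers, new supply: Qs' = 0 + 4(P - 9)
= 4P - 36
New equilibrium quantity:
Q_new = 264/5
Tax revenue = tax * Q_new = 9 * 264/5 = 2376/5

2376/5


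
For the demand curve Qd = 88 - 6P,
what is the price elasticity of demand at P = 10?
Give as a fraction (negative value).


dQ/dP = -6
At P = 10: Q = 88 - 6*10 = 28
E = (dQ/dP)(P/Q) = (-6)(10/28) = -15/7

-15/7


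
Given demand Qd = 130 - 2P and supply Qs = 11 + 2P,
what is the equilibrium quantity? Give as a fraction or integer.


First find equilibrium price:
130 - 2P = 11 + 2P
P* = 119/4 = 119/4
Then substitute into demand:
Q* = 130 - 2 * 119/4 = 141/2

141/2


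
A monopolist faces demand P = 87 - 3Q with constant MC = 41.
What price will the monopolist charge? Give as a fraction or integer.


MR = 87 - 6Q
Set MR = MC: 87 - 6Q = 41
Q* = 23/3
Substitute into demand:
P* = 87 - 3*23/3 = 64

64


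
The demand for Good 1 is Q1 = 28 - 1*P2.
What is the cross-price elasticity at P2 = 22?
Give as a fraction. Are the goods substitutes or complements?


dQ1/dP2 = -1
At P2 = 22: Q1 = 28 - 1*22 = 6
Exy = (dQ1/dP2)(P2/Q1) = -1 * 22 / 6 = -11/3
Since Exy < 0, the goods are complements.

-11/3 (complements)


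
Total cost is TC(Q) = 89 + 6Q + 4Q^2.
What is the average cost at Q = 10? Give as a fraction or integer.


TC(10) = 89 + 6*10 + 4*10^2
TC(10) = 89 + 60 + 400 = 549
AC = TC/Q = 549/10 = 549/10

549/10


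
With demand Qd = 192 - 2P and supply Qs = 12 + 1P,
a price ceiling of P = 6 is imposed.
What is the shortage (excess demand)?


At P = 6:
Qd = 192 - 2*6 = 180
Qs = 12 + 1*6 = 18
Shortage = Qd - Qs = 180 - 18 = 162

162


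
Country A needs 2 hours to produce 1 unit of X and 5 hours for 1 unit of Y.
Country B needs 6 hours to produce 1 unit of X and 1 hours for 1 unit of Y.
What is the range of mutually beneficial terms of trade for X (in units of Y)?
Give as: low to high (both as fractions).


Opportunity cost of X for Country A = hours_X / hours_Y = 2/5 = 2/5 units of Y
Opportunity cost of X for Country B = hours_X / hours_Y = 6/1 = 6 units of Y
Terms of trade must be between the two opportunity costs.
Range: 2/5 to 6

2/5 to 6


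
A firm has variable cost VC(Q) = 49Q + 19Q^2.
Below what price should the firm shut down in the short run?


AVC(Q) = VC(Q)/Q = 49 + 19Q
AVC is increasing in Q, so minimum AVC is at Q -> 0+.
Min AVC = 49
The firm should shut down if P < 49.

49


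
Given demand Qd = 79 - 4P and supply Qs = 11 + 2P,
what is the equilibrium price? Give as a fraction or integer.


At equilibrium, Qd = Qs.
79 - 4P = 11 + 2P
79 - 11 = 4P + 2P
68 = 6P
P* = 68/6 = 34/3

34/3


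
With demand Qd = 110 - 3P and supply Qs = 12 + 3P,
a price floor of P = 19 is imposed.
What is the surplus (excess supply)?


At P = 19:
Qd = 110 - 3*19 = 53
Qs = 12 + 3*19 = 69
Surplus = Qs - Qd = 69 - 53 = 16

16


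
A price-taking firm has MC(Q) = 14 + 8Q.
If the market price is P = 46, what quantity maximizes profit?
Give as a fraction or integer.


In perfect competition, profit is maximized where P = MC.
46 = 14 + 8Q
32 = 8Q
Q* = 32/8 = 4

4


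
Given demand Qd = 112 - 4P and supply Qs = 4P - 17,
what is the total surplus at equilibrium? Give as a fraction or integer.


Find equilibrium: 112 - 4P = 4P - 17
112 + 17 = 8P
P* = 129/8 = 129/8
Q* = 4*129/8 - 17 = 95/2
Inverse demand: P = 28 - Q/4, so P_max = 28
Inverse supply: P = 17/4 + Q/4, so P_min = 17/4
CS = (1/2) * 95/2 * (28 - 129/8) = 9025/32
PS = (1/2) * 95/2 * (129/8 - 17/4) = 9025/32
TS = CS + PS = 9025/32 + 9025/32 = 9025/16

9025/16


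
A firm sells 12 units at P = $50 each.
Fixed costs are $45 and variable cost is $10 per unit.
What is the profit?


Total Revenue = P * Q = 50 * 12 = $600
Total Cost = FC + VC*Q = 45 + 10*12 = $165
Profit = TR - TC = 600 - 165 = $435

$435


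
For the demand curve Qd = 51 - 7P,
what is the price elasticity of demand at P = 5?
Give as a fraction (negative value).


dQ/dP = -7
At P = 5: Q = 51 - 7*5 = 16
E = (dQ/dP)(P/Q) = (-7)(5/16) = -35/16

-35/16


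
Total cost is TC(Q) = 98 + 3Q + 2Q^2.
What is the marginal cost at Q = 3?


MC = dTC/dQ = 3 + 2*2*Q
At Q = 3:
MC = 3 + 4*3
MC = 3 + 12 = 15

15


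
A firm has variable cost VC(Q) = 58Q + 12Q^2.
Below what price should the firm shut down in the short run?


AVC(Q) = VC(Q)/Q = 58 + 12Q
AVC is increasing in Q, so minimum AVC is at Q -> 0+.
Min AVC = 58
The firm should shut down if P < 58.

58
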